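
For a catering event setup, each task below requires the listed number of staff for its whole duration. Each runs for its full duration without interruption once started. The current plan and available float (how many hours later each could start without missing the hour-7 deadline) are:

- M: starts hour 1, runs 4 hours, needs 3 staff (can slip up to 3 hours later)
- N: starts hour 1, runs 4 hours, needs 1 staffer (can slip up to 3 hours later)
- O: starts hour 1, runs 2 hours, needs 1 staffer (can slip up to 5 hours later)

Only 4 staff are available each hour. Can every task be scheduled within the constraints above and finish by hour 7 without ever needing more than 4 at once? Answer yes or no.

Schedule M@1, N@1, O@5: h1:4  h2:4  h3:4  h4:4  h5:1  h6:1  h7:0 — peak 4 ≤ 4.

yes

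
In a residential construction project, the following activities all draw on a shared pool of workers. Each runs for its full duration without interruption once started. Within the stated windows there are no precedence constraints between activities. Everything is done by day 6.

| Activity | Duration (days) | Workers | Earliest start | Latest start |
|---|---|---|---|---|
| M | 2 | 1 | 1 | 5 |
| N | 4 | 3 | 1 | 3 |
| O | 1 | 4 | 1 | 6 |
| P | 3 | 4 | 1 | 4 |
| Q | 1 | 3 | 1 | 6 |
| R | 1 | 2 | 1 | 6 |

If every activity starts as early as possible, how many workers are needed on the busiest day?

17

Early-start schedule: M@1, N@1, O@1, P@1, Q@1, R@1.
Load per day: day 1: 17, day 2: 8, day 3: 7, day 4: 3, day 5: 0, day 6: 0.
Peak is 17.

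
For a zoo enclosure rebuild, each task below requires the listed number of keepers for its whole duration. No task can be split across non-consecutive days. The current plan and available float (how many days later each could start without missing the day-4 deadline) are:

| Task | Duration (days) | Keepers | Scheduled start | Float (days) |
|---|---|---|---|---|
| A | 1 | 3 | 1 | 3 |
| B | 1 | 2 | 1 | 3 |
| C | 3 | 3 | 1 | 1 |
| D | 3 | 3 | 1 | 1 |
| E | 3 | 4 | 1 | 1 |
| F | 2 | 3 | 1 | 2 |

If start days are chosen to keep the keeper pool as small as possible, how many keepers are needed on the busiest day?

Early-start (A@1, B@1, C@1, D@1, E@1, F@1) gives peak 18: d1:18  d2:13  d3:10  d4:0.
Shift E→2, F→2.
Schedule A@1, B@1, C@1, D@1, E@2, F@2: d1:11  d2:13  d3:13  d4:4 — peak 13.

13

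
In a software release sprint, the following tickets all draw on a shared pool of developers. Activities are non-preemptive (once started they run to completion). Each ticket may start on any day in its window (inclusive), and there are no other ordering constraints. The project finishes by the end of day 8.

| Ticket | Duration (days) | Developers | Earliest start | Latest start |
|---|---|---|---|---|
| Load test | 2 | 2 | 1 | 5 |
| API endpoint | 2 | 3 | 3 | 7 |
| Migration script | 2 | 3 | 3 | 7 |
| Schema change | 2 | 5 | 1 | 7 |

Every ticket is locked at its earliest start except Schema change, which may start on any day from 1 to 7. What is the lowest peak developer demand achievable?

6

Schema change@1: d1:7  d2:7  d3:6  d4:6  d5:0  d6:0  d7:0  d8:0 → peak 7
Schema change@2: d1:2  d2:7  d3:11  d4:6  d5:0  d6:0  d7:0  d8:0 → peak 11
Schema change@3: d1:2  d2:2  d3:11  d4:11  d5:0  d6:0  d7:0  d8:0 → peak 11
Schema change@4: d1:2  d2:2  d3:6  d4:11  d5:5  d6:0  d7:0  d8:0 → peak 11
Schema change@5: d1:2  d2:2  d3:6  d4:6  d5:5  d6:5  d7:0  d8:0 → peak 6
Schema change@6: d1:2  d2:2  d3:6  d4:6  d5:0  d6:5  d7:5  d8:0 → peak 6
Schema change@7: d1:2  d2:2  d3:6  d4:6  d5:0  d6:0  d7:5  d8:5 → peak 6
Best is Schema change@5, peak 6.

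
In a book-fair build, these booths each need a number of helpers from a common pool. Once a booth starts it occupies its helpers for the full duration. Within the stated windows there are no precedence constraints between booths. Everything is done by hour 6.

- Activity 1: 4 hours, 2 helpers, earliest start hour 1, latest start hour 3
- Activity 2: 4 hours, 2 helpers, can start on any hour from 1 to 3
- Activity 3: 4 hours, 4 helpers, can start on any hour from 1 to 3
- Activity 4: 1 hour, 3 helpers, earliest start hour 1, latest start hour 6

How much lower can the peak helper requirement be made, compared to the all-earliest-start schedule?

3

Early-start peak: h1:11  h2:8  h3:8  h4:8  h5:0  h6:0 ⇒ 11.
Leveled (Activity 1@1, Activity 2@1, Activity 3@1, Activity 4@5): h1:8  h2:8  h3:8  h4:8  h5:3  h6:0 ⇒ 8.
Reduction 11 − 8 = 3.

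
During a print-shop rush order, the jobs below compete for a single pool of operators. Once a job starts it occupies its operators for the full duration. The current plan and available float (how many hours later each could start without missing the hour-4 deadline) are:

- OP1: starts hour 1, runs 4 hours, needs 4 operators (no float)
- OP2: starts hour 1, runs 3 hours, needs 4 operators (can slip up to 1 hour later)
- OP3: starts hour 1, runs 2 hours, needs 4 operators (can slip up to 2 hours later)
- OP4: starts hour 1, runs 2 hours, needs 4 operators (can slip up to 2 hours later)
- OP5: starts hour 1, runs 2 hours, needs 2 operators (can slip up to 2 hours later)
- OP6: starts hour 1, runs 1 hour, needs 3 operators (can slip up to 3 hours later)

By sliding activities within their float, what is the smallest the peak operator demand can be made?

Early-start (OP1@1, OP2@1, OP3@1, OP4@1, OP5@1, OP6@1) gives peak 21: h1:21  h2:18  h3:8  h4:4.
Shift OP4→3, OP6→4.
Schedule OP1@1, OP2@1, OP3@1, OP4@3, OP5@1, OP6@4: h1:14  h2:14  h3:12  h4:11 — peak 14.

14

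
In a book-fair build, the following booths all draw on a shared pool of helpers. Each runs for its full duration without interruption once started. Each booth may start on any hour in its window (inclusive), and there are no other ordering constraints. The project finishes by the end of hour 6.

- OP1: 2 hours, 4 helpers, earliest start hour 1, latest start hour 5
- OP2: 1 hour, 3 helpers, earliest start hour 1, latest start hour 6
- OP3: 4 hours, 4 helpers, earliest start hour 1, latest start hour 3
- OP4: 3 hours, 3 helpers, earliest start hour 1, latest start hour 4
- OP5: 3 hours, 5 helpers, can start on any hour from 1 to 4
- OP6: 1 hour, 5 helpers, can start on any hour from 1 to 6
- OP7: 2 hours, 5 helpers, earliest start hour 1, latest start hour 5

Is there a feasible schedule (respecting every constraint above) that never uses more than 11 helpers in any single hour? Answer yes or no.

no

The minimum achievable peak is 12; 11 < 12, so no feasible schedule stays within the cap.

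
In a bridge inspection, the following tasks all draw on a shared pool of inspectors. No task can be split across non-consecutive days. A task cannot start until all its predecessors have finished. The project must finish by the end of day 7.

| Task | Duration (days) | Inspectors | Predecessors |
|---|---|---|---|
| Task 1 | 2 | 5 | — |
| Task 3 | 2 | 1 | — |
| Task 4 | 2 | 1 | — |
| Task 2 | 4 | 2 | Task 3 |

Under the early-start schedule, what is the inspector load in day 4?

2

At early start, day 4 has: Task 2.
Demand: 2 = 2.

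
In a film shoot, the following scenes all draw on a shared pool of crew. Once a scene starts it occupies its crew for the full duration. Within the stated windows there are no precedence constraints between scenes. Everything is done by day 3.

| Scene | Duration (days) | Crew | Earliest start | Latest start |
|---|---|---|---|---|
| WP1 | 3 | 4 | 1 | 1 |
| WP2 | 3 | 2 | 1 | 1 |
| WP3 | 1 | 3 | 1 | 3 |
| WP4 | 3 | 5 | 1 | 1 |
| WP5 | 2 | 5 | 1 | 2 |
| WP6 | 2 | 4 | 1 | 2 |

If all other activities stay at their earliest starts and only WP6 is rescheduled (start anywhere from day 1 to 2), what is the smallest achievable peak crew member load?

WP6@1: d1:23  d2:20  d3:11 → peak 23
WP6@2: d1:19  d2:20  d3:15 → peak 20
Best is WP6@2, peak 20.

20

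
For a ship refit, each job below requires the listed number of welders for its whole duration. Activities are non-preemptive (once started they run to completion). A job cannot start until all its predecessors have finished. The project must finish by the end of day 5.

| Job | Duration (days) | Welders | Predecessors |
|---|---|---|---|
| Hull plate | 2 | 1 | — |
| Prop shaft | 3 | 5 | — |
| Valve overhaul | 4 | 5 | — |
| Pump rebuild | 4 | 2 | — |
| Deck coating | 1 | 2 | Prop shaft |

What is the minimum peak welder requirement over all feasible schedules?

Early-start (Hull plate@1, Prop shaft@1, Valve overhaul@1, Pump rebuild@1, Deck coating@4) gives peak 13: d1:13  d2:13  d3:12  d4:9  d5:0.
Shift Hull plate→4.
Schedule Hull plate@4, Prop shaft@1, Valve overhaul@1, Pump rebuild@1, Deck coating@4: d1:12  d2:12  d3:12  d4:10  d5:1 — peak 12.

12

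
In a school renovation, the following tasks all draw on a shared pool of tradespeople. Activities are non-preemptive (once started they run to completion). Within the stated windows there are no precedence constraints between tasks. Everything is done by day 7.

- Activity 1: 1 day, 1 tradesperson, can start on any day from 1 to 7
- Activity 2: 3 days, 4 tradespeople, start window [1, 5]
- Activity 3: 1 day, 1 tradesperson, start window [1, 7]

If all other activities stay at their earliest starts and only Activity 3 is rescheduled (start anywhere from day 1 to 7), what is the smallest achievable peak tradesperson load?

5

Activity 3@1: d1:6  d2:4  d3:4  d4:0  d5:0  d6:0  d7:0 → peak 6
Activity 3@2: d1:5  d2:5  d3:4  d4:0  d5:0  d6:0  d7:0 → peak 5
Activity 3@3: d1:5  d2:4  d3:5  d4:0  d5:0  d6:0  d7:0 → peak 5
Activity 3@4: d1:5  d2:4  d3:4  d4:1  d5:0  d6:0  d7:0 → peak 5
Activity 3@5: d1:5  d2:4  d3:4  d4:0  d5:1  d6:0  d7:0 → peak 5
Activity 3@6: d1:5  d2:4  d3:4  d4:0  d5:0  d6:1  d7:0 → peak 5
Activity 3@7: d1:5  d2:4  d3:4  d4:0  d5:0  d6:0  d7:1 → peak 5
Best is Activity 3@2, peak 5.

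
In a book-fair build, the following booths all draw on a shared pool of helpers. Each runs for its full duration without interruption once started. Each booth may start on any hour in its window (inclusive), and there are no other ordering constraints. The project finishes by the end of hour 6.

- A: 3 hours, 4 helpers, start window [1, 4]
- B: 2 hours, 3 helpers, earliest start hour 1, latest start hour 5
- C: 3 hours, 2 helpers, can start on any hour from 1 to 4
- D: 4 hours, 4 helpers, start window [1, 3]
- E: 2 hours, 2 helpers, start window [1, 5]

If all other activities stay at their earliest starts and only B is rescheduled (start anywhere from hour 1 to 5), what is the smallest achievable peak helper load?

B@1: h1:15  h2:15  h3:10  h4:4  h5:0  h6:0 → peak 15
B@2: h1:12  h2:15  h3:13  h4:4  h5:0  h6:0 → peak 15
B@3: h1:12  h2:12  h3:13  h4:7  h5:0  h6:0 → peak 13
B@4: h1:12  h2:12  h3:10  h4:7  h5:3  h6:0 → peak 12
B@5: h1:12  h2:12  h3:10  h4:4  h5:3  h6:3 → peak 12
Best is B@4, peak 12.

12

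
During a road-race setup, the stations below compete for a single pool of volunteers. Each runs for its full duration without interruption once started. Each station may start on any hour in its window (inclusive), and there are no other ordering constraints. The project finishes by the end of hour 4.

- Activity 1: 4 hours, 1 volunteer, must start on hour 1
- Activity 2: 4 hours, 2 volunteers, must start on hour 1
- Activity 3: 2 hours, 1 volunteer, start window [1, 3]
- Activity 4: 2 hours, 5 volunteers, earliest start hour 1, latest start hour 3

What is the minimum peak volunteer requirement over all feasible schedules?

Early-start (Activity 1@1, Activity 2@1, Activity 3@1, Activity 4@1) gives peak 9: h1:9  h2:9  h3:3  h4:3.
Shift Activity 4→3.
Schedule Activity 1@1, Activity 2@1, Activity 3@1, Activity 4@3: h1:4  h2:4  h3:8  h4:8 — peak 8.
No arrangement of the 9 feasible schedules does better.

8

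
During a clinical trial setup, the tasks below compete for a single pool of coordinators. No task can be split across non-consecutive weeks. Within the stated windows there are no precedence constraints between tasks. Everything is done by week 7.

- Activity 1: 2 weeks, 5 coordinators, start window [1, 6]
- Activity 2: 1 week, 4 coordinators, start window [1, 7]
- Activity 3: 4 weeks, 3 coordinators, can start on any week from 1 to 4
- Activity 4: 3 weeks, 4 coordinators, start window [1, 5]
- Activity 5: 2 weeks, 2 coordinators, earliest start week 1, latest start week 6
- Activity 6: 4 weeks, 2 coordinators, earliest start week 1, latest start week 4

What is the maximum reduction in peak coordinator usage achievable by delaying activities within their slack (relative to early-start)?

12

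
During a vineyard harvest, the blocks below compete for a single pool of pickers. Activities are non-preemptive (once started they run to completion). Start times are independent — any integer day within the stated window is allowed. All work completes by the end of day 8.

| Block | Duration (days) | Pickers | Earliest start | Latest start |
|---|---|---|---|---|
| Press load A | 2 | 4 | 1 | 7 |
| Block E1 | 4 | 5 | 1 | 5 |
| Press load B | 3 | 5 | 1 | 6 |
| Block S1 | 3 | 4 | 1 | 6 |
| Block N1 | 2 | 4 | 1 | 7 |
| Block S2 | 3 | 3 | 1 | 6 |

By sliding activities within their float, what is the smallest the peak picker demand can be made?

Early-start (Press load A@1, Block E1@1, Press load B@1, Block S1@1, Block N1@1, Block S2@1) gives peak 25: d1:25  d2:25  d3:17  d4:5  d5:0  d6:0  d7:0  d8:0.
Shift Press load B→3, Block S1→5, Block N1→6, Block S2→6.
Schedule Press load A@1, Block E1@1, Press load B@3, Block S1@5, Block N1@6, Block S2@6: d1:9  d2:9  d3:10  d4:10  d5:9  d6:11  d7:11  d8:3 — peak 11.

11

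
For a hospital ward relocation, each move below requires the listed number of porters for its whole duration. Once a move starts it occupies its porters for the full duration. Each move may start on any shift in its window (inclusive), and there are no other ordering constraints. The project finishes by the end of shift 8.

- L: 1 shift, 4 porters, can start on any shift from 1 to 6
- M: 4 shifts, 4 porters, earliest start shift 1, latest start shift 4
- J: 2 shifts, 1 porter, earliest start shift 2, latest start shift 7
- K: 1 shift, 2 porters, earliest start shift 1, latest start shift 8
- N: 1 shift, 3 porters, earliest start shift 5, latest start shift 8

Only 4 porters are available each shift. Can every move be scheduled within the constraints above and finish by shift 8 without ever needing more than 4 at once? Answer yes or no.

yes

Schedule L@1, M@2, J@6, K@6, N@7: s1:4  s2:4  s3:4  s4:4  s5:4  s6:3  s7:4  s8:0 — peak 4 ≤ 4.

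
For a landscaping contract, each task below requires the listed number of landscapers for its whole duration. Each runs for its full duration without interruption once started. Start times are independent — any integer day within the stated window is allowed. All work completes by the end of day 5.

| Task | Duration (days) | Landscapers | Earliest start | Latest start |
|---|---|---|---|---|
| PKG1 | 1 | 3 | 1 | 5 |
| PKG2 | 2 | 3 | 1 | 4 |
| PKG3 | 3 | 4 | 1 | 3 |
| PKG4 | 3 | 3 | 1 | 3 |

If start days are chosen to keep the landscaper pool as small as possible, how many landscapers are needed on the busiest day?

7

Early-start (PKG1@1, PKG2@1, PKG3@1, PKG4@1) gives peak 13: d1:13  d2:10  d3:7  d4:0  d5:0.
Shift PKG3→2, PKG4→3.
Schedule PKG1@1, PKG2@1, PKG3@2, PKG4@3: d1:6  d2:7  d3:7  d4:7  d5:3 — peak 7.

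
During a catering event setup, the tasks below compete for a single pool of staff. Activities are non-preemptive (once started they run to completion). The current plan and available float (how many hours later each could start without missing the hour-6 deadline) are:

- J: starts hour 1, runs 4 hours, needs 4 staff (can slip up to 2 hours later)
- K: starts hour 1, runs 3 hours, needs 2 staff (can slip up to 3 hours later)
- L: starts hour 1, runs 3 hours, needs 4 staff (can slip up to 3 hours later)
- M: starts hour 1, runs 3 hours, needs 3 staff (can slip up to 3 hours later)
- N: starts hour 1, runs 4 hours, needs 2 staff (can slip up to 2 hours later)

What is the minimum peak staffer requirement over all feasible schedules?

11

Early-start (J@1, K@1, L@1, M@1, N@1) gives peak 15: h1:15  h2:15  h3:15  h4:6  h5:0  h6:0.
Shift L→4.
Schedule J@1, K@1, L@4, M@1, N@1: h1:11  h2:11  h3:11  h4:10  h5:4  h6:4 — peak 11.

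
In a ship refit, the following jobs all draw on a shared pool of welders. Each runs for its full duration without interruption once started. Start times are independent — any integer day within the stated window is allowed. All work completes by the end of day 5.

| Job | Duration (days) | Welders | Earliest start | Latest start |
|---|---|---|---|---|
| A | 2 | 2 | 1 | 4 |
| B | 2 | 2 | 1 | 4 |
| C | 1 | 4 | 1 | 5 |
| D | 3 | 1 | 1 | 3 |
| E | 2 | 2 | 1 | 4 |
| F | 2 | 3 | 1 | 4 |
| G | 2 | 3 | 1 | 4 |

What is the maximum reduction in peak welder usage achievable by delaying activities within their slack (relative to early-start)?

Early-start peak: d1:17  d2:13  d3:1  d4:0  d5:0 ⇒ 17.
Leveled (A@1, B@1, C@3, D@1, E@1, F@4, G@4): d1:7  d2:7  d3:5  d4:6  d5:6 ⇒ 7.
Reduction 17 − 7 = 10.

10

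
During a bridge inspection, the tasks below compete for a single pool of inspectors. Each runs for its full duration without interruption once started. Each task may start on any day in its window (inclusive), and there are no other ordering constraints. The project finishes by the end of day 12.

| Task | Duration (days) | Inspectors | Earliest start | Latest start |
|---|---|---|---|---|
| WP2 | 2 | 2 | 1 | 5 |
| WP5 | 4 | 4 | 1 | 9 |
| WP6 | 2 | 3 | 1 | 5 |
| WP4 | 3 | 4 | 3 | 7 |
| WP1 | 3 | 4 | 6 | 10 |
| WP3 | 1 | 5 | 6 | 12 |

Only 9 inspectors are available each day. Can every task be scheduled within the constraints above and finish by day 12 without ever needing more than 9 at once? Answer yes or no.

Schedule WP2@1, WP5@1, WP6@3, WP4@5, WP1@8, WP3@11: d1:6  d2:6  d3:7  d4:7  d5:4  d6:4  d7:4  d8:4  d9:4  d10:4  d11:5  d12:0 — peak 7 ≤ 9.

yes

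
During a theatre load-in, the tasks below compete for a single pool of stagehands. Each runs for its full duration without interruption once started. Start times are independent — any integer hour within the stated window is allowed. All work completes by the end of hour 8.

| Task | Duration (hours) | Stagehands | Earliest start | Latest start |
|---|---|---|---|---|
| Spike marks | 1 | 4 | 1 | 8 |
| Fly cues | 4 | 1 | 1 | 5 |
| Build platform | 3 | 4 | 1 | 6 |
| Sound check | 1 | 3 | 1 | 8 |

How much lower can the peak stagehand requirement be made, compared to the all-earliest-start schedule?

Early-start peak: h1:12  h2:5  h3:5  h4:1  h5:0  h6:0  h7:0  h8:0 ⇒ 12.
Leveled (Spike marks@1, Fly cues@2, Build platform@6, Sound check@2): h1:4  h2:4  h3:1  h4:1  h5:1  h6:4  h7:4  h8:4 ⇒ 4.
Reduction 12 − 4 = 8.

8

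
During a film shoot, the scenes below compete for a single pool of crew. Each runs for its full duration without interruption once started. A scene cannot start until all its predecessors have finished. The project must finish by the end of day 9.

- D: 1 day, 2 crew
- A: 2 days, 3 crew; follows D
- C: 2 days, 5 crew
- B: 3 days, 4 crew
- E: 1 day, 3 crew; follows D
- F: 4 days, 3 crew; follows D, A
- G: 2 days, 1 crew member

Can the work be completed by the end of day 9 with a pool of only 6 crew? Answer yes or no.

The minimum achievable peak is 7; 6 < 7, so no feasible schedule stays within the cap.

no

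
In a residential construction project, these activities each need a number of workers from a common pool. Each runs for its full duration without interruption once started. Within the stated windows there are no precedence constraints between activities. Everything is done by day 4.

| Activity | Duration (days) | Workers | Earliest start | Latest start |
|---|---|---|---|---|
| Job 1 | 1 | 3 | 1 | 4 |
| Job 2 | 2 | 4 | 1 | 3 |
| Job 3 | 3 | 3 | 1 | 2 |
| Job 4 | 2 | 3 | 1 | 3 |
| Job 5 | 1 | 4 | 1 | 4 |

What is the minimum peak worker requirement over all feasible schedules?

9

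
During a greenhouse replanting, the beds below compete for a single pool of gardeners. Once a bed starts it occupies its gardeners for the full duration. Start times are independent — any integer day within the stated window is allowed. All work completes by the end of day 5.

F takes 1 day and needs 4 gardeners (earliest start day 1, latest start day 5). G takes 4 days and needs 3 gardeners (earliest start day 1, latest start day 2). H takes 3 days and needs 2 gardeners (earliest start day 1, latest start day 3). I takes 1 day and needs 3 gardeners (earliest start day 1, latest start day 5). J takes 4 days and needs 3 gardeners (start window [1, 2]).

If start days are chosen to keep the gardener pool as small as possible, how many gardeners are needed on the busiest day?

8

Early-start (F@1, G@1, H@1, I@1, J@1) gives peak 15: d1:15  d2:8  d3:8  d4:6  d5:0.
Shift H→2, I→5, J→2.
Schedule F@1, G@1, H@2, I@5, J@2: d1:7  d2:8  d3:8  d4:8  d5:6 — peak 8.
Total gardener-days = 37 over 5 days ⇒ peak ≥ ⌈37/5⌉ = 8, so 8 is optimal.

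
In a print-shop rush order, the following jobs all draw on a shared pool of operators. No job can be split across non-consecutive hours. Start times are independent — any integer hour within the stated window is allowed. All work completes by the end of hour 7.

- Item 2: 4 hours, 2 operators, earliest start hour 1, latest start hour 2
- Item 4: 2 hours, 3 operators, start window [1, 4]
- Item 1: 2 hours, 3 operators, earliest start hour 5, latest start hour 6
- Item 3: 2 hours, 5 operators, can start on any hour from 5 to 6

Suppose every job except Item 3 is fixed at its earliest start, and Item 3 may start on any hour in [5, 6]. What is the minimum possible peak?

8

Item 3@5: h1:5  h2:5  h3:2  h4:2  h5:8  h6:8  h7:0 → peak 8
Item 3@6: h1:5  h2:5  h3:2  h4:2  h5:3  h6:8  h7:5 → peak 8
Best is Item 3@5, peak 8.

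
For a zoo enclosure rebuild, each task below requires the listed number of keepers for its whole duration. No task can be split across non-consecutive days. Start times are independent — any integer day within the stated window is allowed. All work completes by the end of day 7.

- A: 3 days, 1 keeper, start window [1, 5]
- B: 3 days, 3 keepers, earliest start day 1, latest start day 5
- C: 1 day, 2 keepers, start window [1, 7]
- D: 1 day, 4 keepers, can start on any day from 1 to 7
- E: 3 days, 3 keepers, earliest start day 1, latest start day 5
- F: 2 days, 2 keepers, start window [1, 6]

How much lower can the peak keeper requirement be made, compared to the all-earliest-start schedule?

Early-start peak: d1:15  d2:9  d3:7  d4:0  d5:0  d6:0  d7:0 ⇒ 15.
Leveled (A@1, B@1, C@4, D@7, E@4, F@5): d1:4  d2:4  d3:4  d4:5  d5:5  d6:5  d7:4 ⇒ 5.
Reduction 15 − 5 = 10.

10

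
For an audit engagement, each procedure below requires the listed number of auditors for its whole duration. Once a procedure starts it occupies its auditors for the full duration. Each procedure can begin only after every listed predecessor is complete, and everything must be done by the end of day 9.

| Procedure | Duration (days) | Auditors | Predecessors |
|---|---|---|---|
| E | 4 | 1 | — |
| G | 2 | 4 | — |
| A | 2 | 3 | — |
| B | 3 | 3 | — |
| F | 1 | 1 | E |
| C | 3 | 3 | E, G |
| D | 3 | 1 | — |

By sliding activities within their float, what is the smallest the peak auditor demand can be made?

Early-start (E@1, G@1, A@1, B@1, F@5, C@5, D@1) gives peak 12: d1:12  d2:12  d3:5  d4:1  d5:4  d6:3  d7:3  d8:0  d9:0.
Shift A→3, B→5, C→6.
Schedule E@1, G@1, A@3, B@5, F@5, C@6, D@1: d1:6  d2:6  d3:5  d4:4  d5:4  d6:6  d7:6  d8:3  d9:0 — peak 6.

6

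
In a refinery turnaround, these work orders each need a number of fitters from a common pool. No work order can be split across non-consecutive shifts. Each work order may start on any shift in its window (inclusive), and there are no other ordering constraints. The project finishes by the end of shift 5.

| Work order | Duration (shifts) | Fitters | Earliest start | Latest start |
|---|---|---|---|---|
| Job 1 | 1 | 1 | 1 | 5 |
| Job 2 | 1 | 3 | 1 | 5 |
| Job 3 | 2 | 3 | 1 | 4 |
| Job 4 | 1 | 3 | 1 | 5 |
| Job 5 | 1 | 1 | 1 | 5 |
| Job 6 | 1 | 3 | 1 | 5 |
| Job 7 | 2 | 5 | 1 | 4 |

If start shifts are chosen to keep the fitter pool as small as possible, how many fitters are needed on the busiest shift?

6

Early-start (Job 1@1, Job 2@1, Job 3@1, Job 4@1, Job 5@1, Job 6@1, Job 7@1) gives peak 19: s1:19  s2:8  s3:0  s4:0  s5:0.
Shift Job 3→2, Job 4→2, Job 6→3, Job 7→4.
Schedule Job 1@1, Job 2@1, Job 3@2, Job 4@2, Job 5@1, Job 6@3, Job 7@4: s1:5  s2:6  s3:6  s4:5  s5:5 — peak 6.
Total fitter-shifts = 27 over 5 shifts ⇒ peak ≥ ⌈27/5⌉ = 6, so 6 is optimal.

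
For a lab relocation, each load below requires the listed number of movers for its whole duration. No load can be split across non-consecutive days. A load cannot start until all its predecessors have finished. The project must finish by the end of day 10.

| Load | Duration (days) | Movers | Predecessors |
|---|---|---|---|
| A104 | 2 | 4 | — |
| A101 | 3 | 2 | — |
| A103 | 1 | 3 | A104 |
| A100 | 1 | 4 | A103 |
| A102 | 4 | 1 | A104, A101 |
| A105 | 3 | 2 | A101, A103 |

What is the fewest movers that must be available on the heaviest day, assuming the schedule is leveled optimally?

4

Early-start (A104@1, A101@1, A103@3, A100@4, A102@4, A105@4) gives peak 7: d1:6  d2:6  d3:5  d4:7  d5:3  d6:3  d7:1  d8:0  d9:0  d10:0.
Shift A101→3, A103→6, A100→10, A102→6, A105→7.
Schedule A104@1, A101@3, A103@6, A100@10, A102@6, A105@7: d1:4  d2:4  d3:2  d4:2  d5:2  d6:4  d7:3  d8:3  d9:3  d10:4 — peak 4.
Total mover-days = 31 over 10 days ⇒ peak ≥ ⌈31/10⌉ = 4, so 4 is optimal.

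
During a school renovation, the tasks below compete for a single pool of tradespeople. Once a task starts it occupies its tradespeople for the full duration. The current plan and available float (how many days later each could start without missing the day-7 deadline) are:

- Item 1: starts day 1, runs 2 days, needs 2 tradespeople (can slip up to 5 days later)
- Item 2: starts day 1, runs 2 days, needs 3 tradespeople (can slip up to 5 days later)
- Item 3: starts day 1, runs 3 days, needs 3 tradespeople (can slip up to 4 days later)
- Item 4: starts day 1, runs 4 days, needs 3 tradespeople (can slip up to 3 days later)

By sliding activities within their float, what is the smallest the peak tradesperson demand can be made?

6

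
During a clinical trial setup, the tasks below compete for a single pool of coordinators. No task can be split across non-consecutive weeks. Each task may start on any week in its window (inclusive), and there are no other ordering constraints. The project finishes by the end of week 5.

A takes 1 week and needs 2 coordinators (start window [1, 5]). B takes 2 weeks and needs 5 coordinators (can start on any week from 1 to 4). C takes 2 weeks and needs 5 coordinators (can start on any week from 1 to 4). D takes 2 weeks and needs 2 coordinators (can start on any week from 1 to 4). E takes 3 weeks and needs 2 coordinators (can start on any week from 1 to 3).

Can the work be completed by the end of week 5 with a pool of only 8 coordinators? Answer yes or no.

Schedule A@1, B@1, C@4, D@2, E@3: w1:7  w2:7  w3:4  w4:7  w5:7 — peak 7 ≤ 8.

yes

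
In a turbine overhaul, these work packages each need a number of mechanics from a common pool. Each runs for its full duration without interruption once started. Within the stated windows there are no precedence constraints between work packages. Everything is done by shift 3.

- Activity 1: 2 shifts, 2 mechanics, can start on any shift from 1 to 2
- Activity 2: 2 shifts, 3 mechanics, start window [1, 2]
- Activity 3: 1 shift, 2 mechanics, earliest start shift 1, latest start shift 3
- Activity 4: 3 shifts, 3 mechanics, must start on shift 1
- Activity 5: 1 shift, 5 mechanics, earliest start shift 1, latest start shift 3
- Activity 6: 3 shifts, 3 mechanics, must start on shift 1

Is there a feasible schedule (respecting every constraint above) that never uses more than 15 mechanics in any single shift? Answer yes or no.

Schedule Activity 1@1, Activity 2@1, Activity 3@1, Activity 4@1, Activity 5@3, Activity 6@1: s1:13  s2:11  s3:11 — peak 13 ≤ 15.

yes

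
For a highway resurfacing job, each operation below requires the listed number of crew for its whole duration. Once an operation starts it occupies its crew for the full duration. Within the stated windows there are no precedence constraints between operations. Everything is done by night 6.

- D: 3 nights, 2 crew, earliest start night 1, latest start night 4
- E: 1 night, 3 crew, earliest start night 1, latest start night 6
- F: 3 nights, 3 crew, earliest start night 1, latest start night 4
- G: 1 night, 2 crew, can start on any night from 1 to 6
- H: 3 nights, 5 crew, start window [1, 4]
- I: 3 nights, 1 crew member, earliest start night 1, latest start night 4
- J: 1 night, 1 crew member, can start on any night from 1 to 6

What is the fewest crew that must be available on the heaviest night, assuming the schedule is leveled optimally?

Early-start (D@1, E@1, F@1, G@1, H@1, I@1, J@1) gives peak 17: n1:17  n2:11  n3:11  n4:0  n5:0  n6:0.
Shift E→4, F→4, G→5, I→4, J→5.
Schedule D@1, E@4, F@4, G@5, H@1, I@4, J@5: n1:7  n2:7  n3:7  n4:7  n5:7  n6:4 — peak 7.
Total crew member-nights = 39 over 6 nights ⇒ peak ≥ ⌈39/6⌉ = 7, so 7 is optimal.

7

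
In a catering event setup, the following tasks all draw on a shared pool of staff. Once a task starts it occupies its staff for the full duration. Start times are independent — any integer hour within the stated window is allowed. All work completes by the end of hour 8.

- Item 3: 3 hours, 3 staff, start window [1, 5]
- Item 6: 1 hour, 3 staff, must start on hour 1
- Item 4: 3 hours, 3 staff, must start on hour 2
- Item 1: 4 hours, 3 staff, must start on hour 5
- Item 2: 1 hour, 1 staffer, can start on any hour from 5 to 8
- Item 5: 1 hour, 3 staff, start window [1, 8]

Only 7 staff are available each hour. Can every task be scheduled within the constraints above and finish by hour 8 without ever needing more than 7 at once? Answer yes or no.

Schedule Item 3@1, Item 6@1, Item 4@2, Item 1@5, Item 2@5, Item 5@4: h1:6  h2:6  h3:6  h4:6  h5:4  h6:3  h7:3  h8:3 — peak 6 ≤ 7.

yes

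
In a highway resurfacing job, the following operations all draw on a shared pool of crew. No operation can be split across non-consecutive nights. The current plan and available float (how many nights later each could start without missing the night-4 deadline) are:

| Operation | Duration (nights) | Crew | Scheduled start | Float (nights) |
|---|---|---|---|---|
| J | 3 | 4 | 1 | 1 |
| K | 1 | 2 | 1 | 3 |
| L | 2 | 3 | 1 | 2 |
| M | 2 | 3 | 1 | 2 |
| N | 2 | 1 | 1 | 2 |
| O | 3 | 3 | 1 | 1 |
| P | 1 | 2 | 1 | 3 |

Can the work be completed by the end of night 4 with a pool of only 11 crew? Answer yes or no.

yes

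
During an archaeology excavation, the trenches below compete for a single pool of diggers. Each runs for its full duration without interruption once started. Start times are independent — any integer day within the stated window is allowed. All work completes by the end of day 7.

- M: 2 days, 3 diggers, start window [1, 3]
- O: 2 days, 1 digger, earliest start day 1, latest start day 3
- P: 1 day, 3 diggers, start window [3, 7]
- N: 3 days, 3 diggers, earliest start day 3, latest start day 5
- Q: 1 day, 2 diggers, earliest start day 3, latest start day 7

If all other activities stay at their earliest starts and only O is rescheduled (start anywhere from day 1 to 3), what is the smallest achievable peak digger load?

8

O@1: d1:4  d2:4  d3:8  d4:3  d5:3  d6:0  d7:0 → peak 8
O@2: d1:3  d2:4  d3:9  d4:3  d5:3  d6:0  d7:0 → peak 9
O@3: d1:3  d2:3  d3:9  d4:4  d5:3  d6:0  d7:0 → peak 9
Best is O@1, peak 8.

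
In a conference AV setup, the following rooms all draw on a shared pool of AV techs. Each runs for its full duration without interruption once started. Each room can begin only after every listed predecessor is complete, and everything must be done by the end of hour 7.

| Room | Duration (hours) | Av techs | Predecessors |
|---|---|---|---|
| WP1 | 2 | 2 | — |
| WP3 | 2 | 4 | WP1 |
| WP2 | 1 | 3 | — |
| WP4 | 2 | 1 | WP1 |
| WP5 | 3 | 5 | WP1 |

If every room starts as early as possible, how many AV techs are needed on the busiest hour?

10

Early-start schedule: WP1@1, WP3@3, WP2@1, WP4@3, WP5@3.
Load per hour: hour 1: 5, hour 2: 2, hour 3: 10, hour 4: 10, hour 5: 5, hour 6: 0, hour 7: 0.
Peak is 10.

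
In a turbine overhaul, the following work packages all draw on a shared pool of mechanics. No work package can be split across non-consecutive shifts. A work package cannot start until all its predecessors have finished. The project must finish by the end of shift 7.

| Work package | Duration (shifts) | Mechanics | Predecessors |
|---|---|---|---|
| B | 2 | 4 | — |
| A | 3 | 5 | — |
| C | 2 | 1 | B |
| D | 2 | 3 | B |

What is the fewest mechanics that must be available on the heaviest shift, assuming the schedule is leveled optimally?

5

Early-start (B@1, A@1, C@3, D@3) gives peak 9: s1:9  s2:9  s3:9  s4:4  s5:0  s6:0  s7:0.
Shift A→3, C→6, D→6.
Schedule B@1, A@3, C@6, D@6: s1:4  s2:4  s3:5  s4:5  s5:5  s6:4  s7:4 — peak 5.
Total mechanic-shifts = 31 over 7 shifts ⇒ peak ≥ ⌈31/7⌉ = 5, so 5 is optimal.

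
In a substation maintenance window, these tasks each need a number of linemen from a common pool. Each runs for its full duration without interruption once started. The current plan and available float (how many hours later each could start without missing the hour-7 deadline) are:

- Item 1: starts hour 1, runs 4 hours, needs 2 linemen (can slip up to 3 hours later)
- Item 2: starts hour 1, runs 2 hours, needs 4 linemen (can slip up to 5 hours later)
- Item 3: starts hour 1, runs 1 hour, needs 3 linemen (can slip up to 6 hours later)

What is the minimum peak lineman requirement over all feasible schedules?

4

Early-start (Item 1@1, Item 2@1, Item 3@1) gives peak 9: h1:9  h2:6  h3:2  h4:2  h5:0  h6:0  h7:0.
Shift Item 2→5, Item 3→7.
Schedule Item 1@1, Item 2@5, Item 3@7: h1:2  h2:2  h3:2  h4:2  h5:4  h6:4  h7:3 — peak 4.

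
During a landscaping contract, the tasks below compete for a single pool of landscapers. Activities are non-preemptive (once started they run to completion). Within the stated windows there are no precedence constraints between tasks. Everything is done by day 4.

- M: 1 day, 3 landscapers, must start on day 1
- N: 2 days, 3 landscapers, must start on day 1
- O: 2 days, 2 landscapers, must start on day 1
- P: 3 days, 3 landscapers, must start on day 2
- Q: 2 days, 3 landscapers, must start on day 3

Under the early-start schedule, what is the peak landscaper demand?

Early-start schedule: M@1, N@1, O@1, P@2, Q@3.
Load per day: day 1: 8, day 2: 8, day 3: 6, day 4: 6.
Peak is 8.

8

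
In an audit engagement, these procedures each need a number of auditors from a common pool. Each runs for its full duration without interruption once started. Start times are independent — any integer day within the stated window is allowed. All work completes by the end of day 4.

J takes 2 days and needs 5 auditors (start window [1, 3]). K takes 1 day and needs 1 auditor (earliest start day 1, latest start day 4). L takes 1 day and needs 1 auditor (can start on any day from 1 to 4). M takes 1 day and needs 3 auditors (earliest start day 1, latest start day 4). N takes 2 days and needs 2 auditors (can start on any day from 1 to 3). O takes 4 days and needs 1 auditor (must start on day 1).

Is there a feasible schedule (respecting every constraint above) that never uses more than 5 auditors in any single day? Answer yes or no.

no

Total auditor-days = 23; over 4 days the average is 23/4 > 5, so some day must exceed 5.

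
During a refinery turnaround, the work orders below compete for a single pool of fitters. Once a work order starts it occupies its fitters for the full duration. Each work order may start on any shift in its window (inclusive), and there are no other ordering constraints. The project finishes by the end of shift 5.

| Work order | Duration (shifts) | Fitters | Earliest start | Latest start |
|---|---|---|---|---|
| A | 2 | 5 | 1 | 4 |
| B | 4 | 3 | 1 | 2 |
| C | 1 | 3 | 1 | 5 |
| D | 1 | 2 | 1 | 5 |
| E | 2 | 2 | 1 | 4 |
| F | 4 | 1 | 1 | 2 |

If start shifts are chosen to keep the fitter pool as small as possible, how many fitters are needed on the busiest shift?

Early-start (A@1, B@1, C@1, D@1, E@1, F@1) gives peak 16: s1:16  s2:11  s3:4  s4:4  s5:0.
Shift C→3, D→3, E→4.
Schedule A@1, B@1, C@3, D@3, E@4, F@1: s1:9  s2:9  s3:9  s4:6  s5:2 — peak 9.

9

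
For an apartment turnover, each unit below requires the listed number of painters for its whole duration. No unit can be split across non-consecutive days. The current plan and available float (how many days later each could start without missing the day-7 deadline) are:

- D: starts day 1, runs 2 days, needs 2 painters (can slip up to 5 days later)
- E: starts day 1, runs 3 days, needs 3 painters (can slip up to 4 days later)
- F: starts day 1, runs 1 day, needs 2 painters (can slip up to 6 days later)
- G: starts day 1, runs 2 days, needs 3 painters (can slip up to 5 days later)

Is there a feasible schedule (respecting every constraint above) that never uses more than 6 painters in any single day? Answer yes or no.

yes

Schedule D@1, E@3, F@1, G@6: d1:4  d2:2  d3:3  d4:3  d5:3  d6:3  d7:3 — peak 4 ≤ 6.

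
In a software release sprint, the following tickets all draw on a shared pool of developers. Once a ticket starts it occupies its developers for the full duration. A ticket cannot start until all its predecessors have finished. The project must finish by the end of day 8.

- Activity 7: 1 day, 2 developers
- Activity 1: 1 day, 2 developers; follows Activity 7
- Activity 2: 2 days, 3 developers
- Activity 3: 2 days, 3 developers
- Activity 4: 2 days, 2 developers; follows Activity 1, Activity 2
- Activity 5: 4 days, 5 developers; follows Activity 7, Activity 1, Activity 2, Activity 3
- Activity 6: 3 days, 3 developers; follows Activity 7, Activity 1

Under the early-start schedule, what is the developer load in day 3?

10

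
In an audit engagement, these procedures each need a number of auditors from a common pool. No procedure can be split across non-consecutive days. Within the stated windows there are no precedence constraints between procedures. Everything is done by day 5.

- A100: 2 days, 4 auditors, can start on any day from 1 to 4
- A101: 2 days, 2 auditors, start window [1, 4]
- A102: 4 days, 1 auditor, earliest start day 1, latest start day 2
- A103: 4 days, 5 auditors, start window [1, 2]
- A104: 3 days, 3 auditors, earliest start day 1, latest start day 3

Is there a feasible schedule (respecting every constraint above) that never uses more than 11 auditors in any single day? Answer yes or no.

Schedule A100@1, A101@3, A102@1, A103@1, A104@3: d1:10  d2:10  d3:11  d4:11  d5:3 — peak 11 ≤ 11.

yes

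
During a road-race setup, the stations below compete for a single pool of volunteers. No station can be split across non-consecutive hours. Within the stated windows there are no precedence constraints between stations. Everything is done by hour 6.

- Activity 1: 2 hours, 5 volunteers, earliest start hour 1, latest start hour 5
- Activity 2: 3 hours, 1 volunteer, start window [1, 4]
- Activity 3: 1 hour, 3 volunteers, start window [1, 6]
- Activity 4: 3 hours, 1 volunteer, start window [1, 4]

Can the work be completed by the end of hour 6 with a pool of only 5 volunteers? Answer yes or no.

yes

Schedule Activity 1@1, Activity 2@3, Activity 3@3, Activity 4@3: h1:5  h2:5  h3:5  h4:2  h5:2  h6:0 — peak 5 ≤ 5.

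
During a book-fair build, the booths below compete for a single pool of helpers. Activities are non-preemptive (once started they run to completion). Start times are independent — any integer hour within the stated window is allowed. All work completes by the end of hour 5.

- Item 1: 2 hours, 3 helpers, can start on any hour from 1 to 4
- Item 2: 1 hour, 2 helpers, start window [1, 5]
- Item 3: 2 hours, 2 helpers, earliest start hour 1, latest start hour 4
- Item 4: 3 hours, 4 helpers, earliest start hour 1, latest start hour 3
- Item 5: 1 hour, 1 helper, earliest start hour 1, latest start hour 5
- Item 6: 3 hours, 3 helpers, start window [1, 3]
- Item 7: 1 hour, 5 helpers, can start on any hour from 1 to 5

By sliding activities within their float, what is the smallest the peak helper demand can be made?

9

Early-start (Item 1@1, Item 2@1, Item 3@1, Item 4@1, Item 5@1, Item 6@1, Item 7@1) gives peak 20: h1:20  h2:12  h3:7  h4:0  h5:0.
Shift Item 4→2, Item 6→3, Item 7→5.
Schedule Item 1@1, Item 2@1, Item 3@1, Item 4@2, Item 5@1, Item 6@3, Item 7@5: h1:8  h2:9  h3:7  h4:7  h5:8 — peak 9.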